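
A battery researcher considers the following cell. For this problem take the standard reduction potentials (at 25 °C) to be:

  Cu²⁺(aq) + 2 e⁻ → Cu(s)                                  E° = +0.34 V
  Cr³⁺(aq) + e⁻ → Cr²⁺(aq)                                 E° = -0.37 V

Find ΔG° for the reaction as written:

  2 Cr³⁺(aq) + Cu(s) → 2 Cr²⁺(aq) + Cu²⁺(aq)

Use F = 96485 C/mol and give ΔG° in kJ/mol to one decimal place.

As written, Cr³⁺/Cr²⁺ is reduced (cathode) and Cu²⁺/Cu is oxidised (anode), so E°cell = (-0.37) − (+0.34) = -0.71 V.
Balancing electrons gives n = 2.
ΔG° = −nFE° = −(2)(96485)(-0.71) = 137,009 J = +137.0 kJ/mol.

+137.0 kJ/mol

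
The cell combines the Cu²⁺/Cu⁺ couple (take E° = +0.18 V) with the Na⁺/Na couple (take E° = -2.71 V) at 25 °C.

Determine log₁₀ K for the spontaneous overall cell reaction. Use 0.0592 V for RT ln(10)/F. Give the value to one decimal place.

Cathode: Cu²⁺/Cu⁺; anode: Na⁺/Na. E°cell = +2.89 V, n = 1.
log K = nE°cell / 0.0592 = (1)(+2.89) / 0.0592 = 48.8.

48.8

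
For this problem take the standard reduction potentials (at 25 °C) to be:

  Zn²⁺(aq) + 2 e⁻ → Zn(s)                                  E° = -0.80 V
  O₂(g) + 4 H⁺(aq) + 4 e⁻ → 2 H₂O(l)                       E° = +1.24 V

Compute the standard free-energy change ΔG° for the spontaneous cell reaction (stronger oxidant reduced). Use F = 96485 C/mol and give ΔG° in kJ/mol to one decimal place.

O₂/H₂O (E° = +1.24 V) is the cathode; Zn²⁺/Zn (E° = -0.80 V) is the anode, so E°cell = +2.04 V.
Balancing electrons gives n = 4 (lcm of 4 and 2).
ΔG° = −nFE° = −(4)(96485)(+2.04) = -787,318 J = -787.3 kJ/mol.

-787.3 kJ/mol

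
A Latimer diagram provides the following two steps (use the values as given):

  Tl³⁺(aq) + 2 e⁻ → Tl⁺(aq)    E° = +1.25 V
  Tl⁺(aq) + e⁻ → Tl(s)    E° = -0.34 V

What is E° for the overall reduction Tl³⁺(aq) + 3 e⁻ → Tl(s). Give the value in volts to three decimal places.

Standard free energies of sequential steps add: ΔG°₃ = ΔG°₁ + ΔG°₂, so n₃E°₃ = n₁E°₁ + n₂E°₂.
E°₃ = (2×+1.25 + 1×-0.34) / 3 = (+2.160) / 3 = +0.720 V.
Simply averaging or adding the two E° values would be wrong; the electron-weighted sum is required.

+0.720 V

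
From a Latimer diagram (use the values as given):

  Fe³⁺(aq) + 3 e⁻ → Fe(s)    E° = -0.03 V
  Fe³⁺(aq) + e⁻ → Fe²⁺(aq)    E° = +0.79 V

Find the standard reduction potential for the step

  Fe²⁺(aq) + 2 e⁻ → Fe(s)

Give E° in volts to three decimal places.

Sequential free energies add, so n₃E°₃ = n₁E°₁ + n₂E°₂.
With n₃ = 3, and the known step contributing 1×(+0.79) V, the unknown satisfies 2·E° = 3×(-0.03) − 1×(+0.79) = -0.880.
E° = -0.880 / 2 = -0.440 V.

-0.440 V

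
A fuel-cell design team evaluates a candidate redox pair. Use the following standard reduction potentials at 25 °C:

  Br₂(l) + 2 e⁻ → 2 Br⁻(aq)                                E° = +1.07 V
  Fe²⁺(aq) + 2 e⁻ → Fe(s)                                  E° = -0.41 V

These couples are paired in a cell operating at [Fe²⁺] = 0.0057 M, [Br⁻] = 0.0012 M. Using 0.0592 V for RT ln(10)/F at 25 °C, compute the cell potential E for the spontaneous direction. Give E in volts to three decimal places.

Br₂/Br⁻ is the cathode (higher E°), Fe²⁺/Fe the anode: E°cell = +1.07 − (-0.41) = +1.48 V, n = 2.
Overall: Br₂(l) + Fe(s) → 2 Br⁻(aq) + Fe²⁺(aq)
Q = [Br⁻]^2·[Fe²⁺]; log Q = -8.086.
E = E° − (0.0592/n) log Q = +1.48 − (0.0592/2)(-8.086) = +1.719 V.

+1.719 V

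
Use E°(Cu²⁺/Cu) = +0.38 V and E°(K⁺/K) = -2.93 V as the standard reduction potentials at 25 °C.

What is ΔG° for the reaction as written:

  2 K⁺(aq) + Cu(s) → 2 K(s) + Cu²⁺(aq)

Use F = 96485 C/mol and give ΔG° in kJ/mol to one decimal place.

+638.7 kJ/mol

As written, K⁺/K is reduced (cathode) and Cu²⁺/Cu is oxidised (anode), so E°cell = (-2.93) − (+0.38) = -3.31 V.
Balancing electrons gives n = 2.
ΔG° = −nFE° = −(2)(96485)(-3.31) = 638,731 J = +638.7 kJ/mol.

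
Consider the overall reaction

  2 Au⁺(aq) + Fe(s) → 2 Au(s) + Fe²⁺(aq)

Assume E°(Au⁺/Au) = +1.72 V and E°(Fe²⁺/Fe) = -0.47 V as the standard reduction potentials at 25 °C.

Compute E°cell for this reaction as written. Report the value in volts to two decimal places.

The Au⁺/Au couple has the higher reduction potential, so it is the cathode; Fe²⁺/Fe is oxidised at the anode.
E°cell = E°(cathode) − E°(anode) = (+1.72) − (-0.47) = +2.19 V.

+2.19 V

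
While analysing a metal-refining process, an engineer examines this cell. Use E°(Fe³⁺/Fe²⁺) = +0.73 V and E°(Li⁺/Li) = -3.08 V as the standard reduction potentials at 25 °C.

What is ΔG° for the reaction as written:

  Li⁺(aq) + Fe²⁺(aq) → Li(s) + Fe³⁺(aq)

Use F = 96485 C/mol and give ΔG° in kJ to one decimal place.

+367.6 kJ

As written, Li⁺/Li is reduced (cathode) and Fe³⁺/Fe²⁺ is oxidised (anode), so E°cell = (-3.08) − (+0.73) = -3.81 V.
Balancing electrons gives n = 1.
ΔG° = −nFE° = −(1)(96485)(-3.81) = 367,608 J = +367.6 kJ.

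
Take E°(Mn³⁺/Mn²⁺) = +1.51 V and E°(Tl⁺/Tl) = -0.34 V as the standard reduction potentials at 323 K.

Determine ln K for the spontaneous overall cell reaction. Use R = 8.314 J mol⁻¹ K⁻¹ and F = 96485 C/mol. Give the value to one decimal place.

66.5

Cathode: Mn³⁺/Mn²⁺; anode: Tl⁺/Tl. E°cell = (+1.51) − (-0.34) = +1.85 V, with n = 1.
ΔG° = −nFE° = −RT ln K, so ln K = nFE°/(RT) = (1)(96485)(+1.85) / ((8.314)(323)) = 66.469.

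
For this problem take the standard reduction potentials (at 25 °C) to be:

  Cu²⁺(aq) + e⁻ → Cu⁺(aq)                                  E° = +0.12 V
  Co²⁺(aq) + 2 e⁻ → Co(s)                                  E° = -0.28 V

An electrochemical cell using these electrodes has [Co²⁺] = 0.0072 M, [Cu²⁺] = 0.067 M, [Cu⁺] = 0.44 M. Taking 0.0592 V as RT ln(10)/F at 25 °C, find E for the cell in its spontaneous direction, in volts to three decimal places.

Cu²⁺/Cu⁺ is the cathode (higher E°), Co²⁺/Co the anode: E°cell = +0.12 − (-0.28) = +0.40 V, n = 2.
Overall: 2 Cu²⁺(aq) + Co(s) → 2 Cu⁺(aq) + Co²⁺(aq)
Q = [Cu⁺]^2·[Co²⁺] / ([Cu²⁺]^2); log Q = -0.508.
E = E° − (0.0592/n) log Q = +0.40 − (0.0592/2)(-0.508) = +0.415 V.

+0.415 V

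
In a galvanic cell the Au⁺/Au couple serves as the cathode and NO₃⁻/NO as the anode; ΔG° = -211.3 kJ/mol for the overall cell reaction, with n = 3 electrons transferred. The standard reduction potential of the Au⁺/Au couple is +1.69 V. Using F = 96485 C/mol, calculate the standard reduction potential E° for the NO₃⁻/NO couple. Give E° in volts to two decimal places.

+0.96 V

E°cell = −ΔG°/(nF) = −(-211.3×10³)/((3)(96485)) = +0.730 V.
Since Au⁺/Au is the cathode and NO₃⁻/NO the anode, E°cell = E°(Au⁺/Au) − E°(NO₃⁻/NO).
So E°(NO₃⁻/NO) = E°(Au⁺/Au) − E°cell = (+1.69) − (+0.730) = +0.96 V.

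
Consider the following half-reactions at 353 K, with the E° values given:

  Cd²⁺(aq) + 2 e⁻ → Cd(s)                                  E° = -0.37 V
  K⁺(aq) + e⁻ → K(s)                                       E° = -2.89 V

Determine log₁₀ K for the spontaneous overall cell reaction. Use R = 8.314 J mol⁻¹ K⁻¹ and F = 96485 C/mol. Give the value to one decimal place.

72.0

Cathode: Cd²⁺/Cd; anode: K⁺/K. E°cell = (-0.37) − (-2.89) = +2.52 V, with n = 2.
ΔG° = −nFE° = −RT ln K, so ln K = nFE°/(RT) = (2)(96485)(+2.52) / ((8.314)(353)) = 165.694.
log₁₀ K = 165.694 / ln 10 = 72.0.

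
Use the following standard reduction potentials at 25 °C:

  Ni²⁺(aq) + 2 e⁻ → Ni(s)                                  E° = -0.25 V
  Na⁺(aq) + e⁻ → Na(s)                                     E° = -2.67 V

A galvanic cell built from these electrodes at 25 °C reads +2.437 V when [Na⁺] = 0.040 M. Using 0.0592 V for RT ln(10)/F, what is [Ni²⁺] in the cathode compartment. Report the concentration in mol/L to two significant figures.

0.0060 M

Ni²⁺/Ni is the cathode, Na⁺/Na the anode: E°cell = +2.42 V, n = 2.
Overall reaction: Ni²⁺(aq) + 2 Na(s) → Ni(s) + 2 Na⁺(aq); Q = [Na⁺]^2/[Ni²⁺]^1.
From E = E° − (0.0592/n) log Q: log Q = (E° − E)·n/0.0592 = (+2.42 − (+2.437))·2/0.0592 = -0.5743.
So 1·log[Ni²⁺] = 2·log(0.04) − log Q = -2.7959 − (-0.5743) = -2.2216; [Ni²⁺] = 10^(-2.2216) ≈ 0.0060 M.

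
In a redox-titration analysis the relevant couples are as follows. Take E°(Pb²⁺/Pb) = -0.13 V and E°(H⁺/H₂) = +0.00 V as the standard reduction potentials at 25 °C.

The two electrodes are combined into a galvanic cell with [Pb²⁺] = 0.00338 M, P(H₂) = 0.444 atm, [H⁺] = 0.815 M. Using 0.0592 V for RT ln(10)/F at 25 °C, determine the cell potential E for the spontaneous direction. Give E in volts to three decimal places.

+0.208 V

H⁺/H₂ is the cathode (higher E°), Pb²⁺/Pb the anode: E°cell = +0.00 − (-0.13) = +0.13 V, n = 2.
Overall: 2 H⁺(aq) + Pb(s) → H₂(g) + Pb²⁺(aq)
Q = P(H₂)·[Pb²⁺] / ([H⁺]^2); log Q = -2.646.
E = E° − (0.0592/n) log Q = +0.13 − (0.0592/2)(-2.646) = +0.208 V.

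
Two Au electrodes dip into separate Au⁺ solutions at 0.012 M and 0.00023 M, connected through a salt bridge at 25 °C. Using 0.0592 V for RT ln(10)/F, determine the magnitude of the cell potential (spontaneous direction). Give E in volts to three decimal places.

For a concentration cell E°cell = 0. The 0.012 M side is the cathode (reduction is favoured where [Au⁺] is higher).
With n = 1, E = −(0.0592/1) log([Au⁺]ₐₙ/[Au⁺]꜀ₐₜ) = −(0.0592/1) log(0.00023/0.012) = −(0.0592/1)(-1.717) = +0.102 V.

+0.102 V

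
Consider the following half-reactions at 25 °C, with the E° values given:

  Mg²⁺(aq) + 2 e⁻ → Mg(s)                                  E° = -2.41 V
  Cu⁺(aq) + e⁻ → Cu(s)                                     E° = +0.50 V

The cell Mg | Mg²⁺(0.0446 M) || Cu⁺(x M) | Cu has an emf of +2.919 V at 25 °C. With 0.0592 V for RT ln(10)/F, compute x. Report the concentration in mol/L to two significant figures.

0.30 M

Cu⁺/Cu is the cathode, Mg²⁺/Mg the anode: E°cell = +2.91 V, n = 2.
Overall reaction: 2 Cu⁺(aq) + Mg(s) → 2 Cu(s) + Mg²⁺(aq); Q = [Mg²⁺]^1/[Cu⁺]^2.
From E = E° − (0.0592/n) log Q: log Q = (E° − E)·n/0.0592 = (+2.91 − (+2.919))·2/0.0592 = -0.3041.
So 2·log[Cu⁺] = 1·log(0.0446) − log Q = -1.3507 − (-0.3041) = -1.0466; log[Cu⁺] = -1.0466 / 2 = -0.5233; [Cu⁺] = 10^(-0.5233) ≈ 0.30 M.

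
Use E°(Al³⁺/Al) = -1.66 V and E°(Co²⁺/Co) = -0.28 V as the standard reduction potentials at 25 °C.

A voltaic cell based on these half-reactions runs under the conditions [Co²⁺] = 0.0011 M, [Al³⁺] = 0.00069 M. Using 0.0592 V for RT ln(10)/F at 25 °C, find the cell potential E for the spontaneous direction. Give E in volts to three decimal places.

+1.355 V

Co²⁺/Co is the cathode (higher E°), Al³⁺/Al the anode: E°cell = -0.28 − (-1.66) = +1.38 V, n = 6.
Overall: 3 Co²⁺(aq) + 2 Al(s) → 3 Co(s) + 2 Al³⁺(aq)
Q = [Al³⁺]^2 / ([Co²⁺]^3); log Q = 2.554.
E = E° − (0.0592/n) log Q = +1.38 − (0.0592/6)(2.554) = +1.355 V.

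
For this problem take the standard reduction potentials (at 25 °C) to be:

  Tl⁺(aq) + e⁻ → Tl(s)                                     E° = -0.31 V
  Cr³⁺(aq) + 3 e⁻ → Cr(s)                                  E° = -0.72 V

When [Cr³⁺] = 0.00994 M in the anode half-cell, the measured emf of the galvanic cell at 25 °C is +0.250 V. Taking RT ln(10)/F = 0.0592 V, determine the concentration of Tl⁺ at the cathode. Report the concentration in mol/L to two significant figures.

0.00043 M

Tl⁺/Tl is the cathode, Cr³⁺/Cr the anode: E°cell = +0.41 V, n = 3.
Overall reaction: 3 Tl⁺(aq) + Cr(s) → 3 Tl(s) + Cr³⁺(aq); Q = [Cr³⁺]^1/[Tl⁺]^3.
From E = E° − (0.0592/n) log Q: log Q = (E° − E)·n/0.0592 = (+0.41 − (+0.250))·3/0.0592 = 8.1081.
So 3·log[Tl⁺] = 1·log(0.00994) − log Q = -2.0026 − (8.1081) = -10.1107; log[Tl⁺] = -10.1107 / 3 = -3.3702; [Tl⁺] = 10^(-3.3702) ≈ 0.00043 M.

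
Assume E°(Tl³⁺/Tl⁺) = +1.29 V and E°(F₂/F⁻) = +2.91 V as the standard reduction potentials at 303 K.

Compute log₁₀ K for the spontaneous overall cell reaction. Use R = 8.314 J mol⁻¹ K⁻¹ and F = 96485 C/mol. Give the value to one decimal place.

53.9

Cathode: F₂/F⁻; anode: Tl³⁺/Tl⁺. E°cell = (+2.91) − (+1.29) = +1.62 V, with n = 2.
ΔG° = −nFE° = −RT ln K, so ln K = nFE°/(RT) = (2)(96485)(+1.62) / ((8.314)(303)) = 124.094.
log₁₀ K = 124.094 / ln 10 = 53.9.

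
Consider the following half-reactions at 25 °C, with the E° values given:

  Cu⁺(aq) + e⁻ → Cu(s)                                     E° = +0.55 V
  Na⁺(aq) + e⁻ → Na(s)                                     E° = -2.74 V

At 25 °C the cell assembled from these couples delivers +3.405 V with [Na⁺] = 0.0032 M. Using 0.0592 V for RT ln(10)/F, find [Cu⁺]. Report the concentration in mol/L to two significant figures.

0.28 M

Cu⁺/Cu is the cathode, Na⁺/Na the anode: E°cell = +3.29 V, n = 1.
Overall reaction: Cu⁺(aq) + Na(s) → Cu(s) + Na⁺(aq); Q = [Na⁺]^1/[Cu⁺]^1.
From E = E° − (0.0592/n) log Q: log Q = (E° − E)·n/0.0592 = (+3.29 − (+3.405))·1/0.0592 = -1.9426.
So 1·log[Cu⁺] = 1·log(0.0032) − log Q = -2.4949 − (-1.9426) = -0.5523; [Cu⁺] = 10^(-0.5523) ≈ 0.28 M.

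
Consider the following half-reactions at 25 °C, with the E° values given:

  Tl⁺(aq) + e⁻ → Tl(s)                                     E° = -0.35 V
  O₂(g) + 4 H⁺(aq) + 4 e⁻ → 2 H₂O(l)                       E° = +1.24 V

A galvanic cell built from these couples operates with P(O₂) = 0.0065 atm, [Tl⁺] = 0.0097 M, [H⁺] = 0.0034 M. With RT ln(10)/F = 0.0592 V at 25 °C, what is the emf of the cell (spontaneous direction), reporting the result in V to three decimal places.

+1.531 V

O₂/H₂O is the cathode (higher E°), Tl⁺/Tl the anode: E°cell = +1.24 − (-0.35) = +1.59 V, n = 4.
Overall: O₂(g) + 4 H⁺(aq) + 4 Tl(s) → 2 H₂O(l) + 4 Tl⁺(aq)
Q = [Tl⁺]^4 / (P(O₂)·[H⁺]^4); log Q = 4.008.
E = E° − (0.0592/n) log Q = +1.59 − (0.0592/4)(4.008) = +1.531 V.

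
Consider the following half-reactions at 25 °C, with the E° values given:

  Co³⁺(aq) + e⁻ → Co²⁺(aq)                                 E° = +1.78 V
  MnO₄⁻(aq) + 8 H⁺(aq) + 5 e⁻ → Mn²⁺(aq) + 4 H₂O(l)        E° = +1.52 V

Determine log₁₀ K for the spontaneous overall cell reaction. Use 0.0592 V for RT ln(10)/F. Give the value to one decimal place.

Cathode: Co³⁺/Co²⁺; anode: MnO₄⁻/Mn²⁺. E°cell = +0.26 V, n = 5.
log K = nE°cell / 0.0592 = (5)(+0.26) / 0.0592 = 22.0.

22.0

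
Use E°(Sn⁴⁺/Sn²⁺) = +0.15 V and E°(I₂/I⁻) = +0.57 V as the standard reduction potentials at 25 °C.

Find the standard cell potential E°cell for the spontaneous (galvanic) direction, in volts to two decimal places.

+0.42 V

The I₂/I⁻ couple has the higher reduction potential, so it is the cathode; Sn⁴⁺/Sn²⁺ is oxidised at the anode.
E°cell = E°(cathode) − E°(anode) = (+0.57) − (+0.15) = +0.42 V.
Since E°cell > 0, the reaction is spontaneous under standard conditions.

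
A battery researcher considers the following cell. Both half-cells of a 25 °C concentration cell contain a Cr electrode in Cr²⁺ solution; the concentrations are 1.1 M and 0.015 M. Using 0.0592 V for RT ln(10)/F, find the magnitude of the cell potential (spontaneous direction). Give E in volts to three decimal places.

For a concentration cell E°cell = 0. The 1.1 M side is the cathode (reduction is favoured where [Cr²⁺] is higher).
With n = 2, E = −(0.0592/2) log([Cr²⁺]ₐₙ/[Cr²⁺]꜀ₐₜ) = −(0.0592/2) log(0.015/1.1) = −(0.0592/2)(-1.865) = +0.055 V.

+0.055 V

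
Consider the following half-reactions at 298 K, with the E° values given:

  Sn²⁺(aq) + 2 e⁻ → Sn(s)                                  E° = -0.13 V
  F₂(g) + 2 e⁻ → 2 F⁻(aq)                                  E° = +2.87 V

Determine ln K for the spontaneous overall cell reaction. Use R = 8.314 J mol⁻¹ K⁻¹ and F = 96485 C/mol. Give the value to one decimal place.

Cathode: F₂/F⁻; anode: Sn²⁺/Sn. E°cell = (+2.87) − (-0.13) = +3.00 V, with n = 2.
ΔG° = −nFE° = −RT ln K, so ln K = nFE°/(RT) = (2)(96485)(+3.00) / ((8.314)(298)) = 233.660.

233.7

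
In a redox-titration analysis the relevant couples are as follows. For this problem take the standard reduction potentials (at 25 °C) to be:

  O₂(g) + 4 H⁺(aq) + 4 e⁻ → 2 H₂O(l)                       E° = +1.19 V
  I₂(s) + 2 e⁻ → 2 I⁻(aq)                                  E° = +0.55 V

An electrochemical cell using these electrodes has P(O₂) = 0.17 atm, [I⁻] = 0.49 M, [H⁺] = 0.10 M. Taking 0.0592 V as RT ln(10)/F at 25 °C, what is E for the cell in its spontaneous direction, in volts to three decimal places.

O₂/H₂O is the cathode (higher E°), I₂/I⁻ the anode: E°cell = +1.19 − (+0.55) = +0.64 V, n = 4.
Overall: O₂(g) + 4 H⁺(aq) + 4 I⁻(aq) → 2 H₂O(l) + 2 I₂(s)
Q = 1 / (P(O₂)·[H⁺]^4·[I⁻]^4); log Q = 6.009.
E = E° − (0.0592/n) log Q = +0.64 − (0.0592/4)(6.009) = +0.551 V.

+0.551 V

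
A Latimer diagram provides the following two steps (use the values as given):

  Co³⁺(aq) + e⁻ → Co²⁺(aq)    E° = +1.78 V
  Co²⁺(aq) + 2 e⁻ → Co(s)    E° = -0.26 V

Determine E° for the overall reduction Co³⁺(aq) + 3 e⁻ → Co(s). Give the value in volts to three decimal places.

+0.420 V

Standard free energies of sequential steps add: ΔG°₃ = ΔG°₁ + ΔG°₂, so n₃E°₃ = n₁E°₁ + n₂E°₂.
E°₃ = (1×+1.78 + 2×-0.26) / 3 = (+1.260) / 3 = +0.420 V.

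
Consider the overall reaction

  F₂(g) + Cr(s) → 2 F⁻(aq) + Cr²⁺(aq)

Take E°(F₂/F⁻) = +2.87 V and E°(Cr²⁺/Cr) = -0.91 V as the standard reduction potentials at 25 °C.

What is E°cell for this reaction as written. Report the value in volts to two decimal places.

+3.78 V

The F₂/F⁻ couple has the higher reduction potential, so it is the cathode; Cr²⁺/Cr is oxidised at the anode.
E°cell = E°(cathode) − E°(anode) = (+2.87) − (-0.91) = +3.78 V.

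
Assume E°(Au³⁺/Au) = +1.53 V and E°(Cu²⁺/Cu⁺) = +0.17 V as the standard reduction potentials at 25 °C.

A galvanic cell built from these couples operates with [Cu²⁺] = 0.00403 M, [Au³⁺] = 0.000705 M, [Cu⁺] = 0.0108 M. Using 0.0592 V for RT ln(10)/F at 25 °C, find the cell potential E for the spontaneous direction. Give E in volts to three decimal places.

Au³⁺/Au is the cathode (higher E°), Cu²⁺/Cu⁺ the anode: E°cell = +1.53 − (+0.17) = +1.36 V, n = 3.
Overall: Au³⁺(aq) + 3 Cu⁺(aq) → Au(s) + 3 Cu²⁺(aq)
Q = [Cu²⁺]^3 / ([Au³⁺]·[Cu⁺]^3); log Q = 1.867.
E = E° − (0.0592/n) log Q = +1.36 − (0.0592/3)(1.867) = +1.323 V.

+1.323 V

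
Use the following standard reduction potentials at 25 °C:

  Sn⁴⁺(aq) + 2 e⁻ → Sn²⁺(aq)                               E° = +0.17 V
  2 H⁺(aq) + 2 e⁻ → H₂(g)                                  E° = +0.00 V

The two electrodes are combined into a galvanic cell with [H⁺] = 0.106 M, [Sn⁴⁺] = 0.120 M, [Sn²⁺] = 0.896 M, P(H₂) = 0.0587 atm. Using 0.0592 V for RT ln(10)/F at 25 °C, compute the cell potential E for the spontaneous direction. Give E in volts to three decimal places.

+0.165 V

Sn⁴⁺/Sn²⁺ is the cathode (higher E°), H⁺/H₂ the anode: E°cell = +0.17 − (+0.00) = +0.17 V, n = 2.
Overall: Sn⁴⁺(aq) + H₂(g) → Sn²⁺(aq) + 2 H⁺(aq)
Q = [Sn²⁺]·[H⁺]^2 / ([Sn⁴⁺]·P(H₂)); log Q = 0.155.
E = E° − (0.0592/n) log Q = +0.17 − (0.0592/2)(0.155) = +0.165 V.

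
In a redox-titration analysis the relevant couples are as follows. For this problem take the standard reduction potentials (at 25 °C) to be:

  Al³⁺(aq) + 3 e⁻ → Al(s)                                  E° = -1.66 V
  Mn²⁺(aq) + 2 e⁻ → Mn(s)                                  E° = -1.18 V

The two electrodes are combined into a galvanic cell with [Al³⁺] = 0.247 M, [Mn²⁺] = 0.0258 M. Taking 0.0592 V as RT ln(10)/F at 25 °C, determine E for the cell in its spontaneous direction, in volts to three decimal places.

Mn²⁺/Mn is the cathode (higher E°), Al³⁺/Al the anode: E°cell = -1.18 − (-1.66) = +0.48 V, n = 6.
Overall: 3 Mn²⁺(aq) + 2 Al(s) → 3 Mn(s) + 2 Al³⁺(aq)
Q = [Al³⁺]^2 / ([Mn²⁺]^3); log Q = 3.551.
E = E° − (0.0592/n) log Q = +0.48 − (0.0592/6)(3.551) = +0.445 V.

+0.445 V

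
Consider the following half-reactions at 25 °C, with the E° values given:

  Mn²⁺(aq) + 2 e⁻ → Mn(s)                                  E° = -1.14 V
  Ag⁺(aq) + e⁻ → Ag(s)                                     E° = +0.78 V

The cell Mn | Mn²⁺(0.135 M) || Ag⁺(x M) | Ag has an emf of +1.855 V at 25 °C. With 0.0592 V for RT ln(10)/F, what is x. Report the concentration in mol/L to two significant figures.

0.029 M

Ag⁺/Ag is the cathode, Mn²⁺/Mn the anode: E°cell = +1.92 V, n = 2.
Overall reaction: 2 Ag⁺(aq) + Mn(s) → 2 Ag(s) + Mn²⁺(aq); Q = [Mn²⁺]^1/[Ag⁺]^2.
From E = E° − (0.0592/n) log Q: log Q = (E° − E)·n/0.0592 = (+1.92 − (+1.855))·2/0.0592 = 2.1959.
So 2·log[Ag⁺] = 1·log(0.135) − log Q = -0.8697 − (2.1959) = -3.0656; log[Ag⁺] = -3.0656 / 2 = -1.5328; [Ag⁺] = 10^(-1.5328) ≈ 0.029 M.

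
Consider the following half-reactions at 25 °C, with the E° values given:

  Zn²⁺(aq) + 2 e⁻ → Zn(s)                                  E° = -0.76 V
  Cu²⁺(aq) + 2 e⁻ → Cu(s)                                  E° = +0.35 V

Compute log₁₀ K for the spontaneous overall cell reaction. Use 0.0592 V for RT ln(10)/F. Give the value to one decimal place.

Cathode: Cu²⁺/Cu; anode: Zn²⁺/Zn. E°cell = +1.11 V, n = 2.
log K = nE°cell / 0.0592 = (2)(+1.11) / 0.0592 = 37.5.

37.5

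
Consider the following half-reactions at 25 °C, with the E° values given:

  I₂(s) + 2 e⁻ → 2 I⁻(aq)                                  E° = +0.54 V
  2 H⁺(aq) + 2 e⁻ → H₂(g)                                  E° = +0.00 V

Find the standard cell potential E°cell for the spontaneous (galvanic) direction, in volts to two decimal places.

+0.54 V

The I₂/I⁻ couple has the higher reduction potential, so it is the cathode; H⁺/H₂ is oxidised at the anode.
E°cell = E°(cathode) − E°(anode) = (+0.54) − (+0.00) = +0.54 V.
Since E°cell > 0, the reaction is spontaneous under standard conditions.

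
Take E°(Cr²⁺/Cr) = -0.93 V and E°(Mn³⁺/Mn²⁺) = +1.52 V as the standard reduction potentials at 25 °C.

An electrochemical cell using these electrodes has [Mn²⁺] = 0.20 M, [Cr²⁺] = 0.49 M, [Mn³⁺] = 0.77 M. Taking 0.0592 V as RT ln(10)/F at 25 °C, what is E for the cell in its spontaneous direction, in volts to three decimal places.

Mn³⁺/Mn²⁺ is the cathode (higher E°), Cr²⁺/Cr the anode: E°cell = +1.52 − (-0.93) = +2.45 V, n = 2.
Overall: 2 Mn³⁺(aq) + Cr(s) → 2 Mn²⁺(aq) + Cr²⁺(aq)
Q = [Mn²⁺]^2·[Cr²⁺] / ([Mn³⁺]^2); log Q = -1.481.
E = E° − (0.0592/n) log Q = +2.45 − (0.0592/2)(-1.481) = +2.494 V.

+2.494 V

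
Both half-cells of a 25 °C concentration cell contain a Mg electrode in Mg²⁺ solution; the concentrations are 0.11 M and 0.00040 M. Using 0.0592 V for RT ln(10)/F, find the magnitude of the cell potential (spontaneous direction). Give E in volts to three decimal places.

+0.072 V

For a concentration cell E°cell = 0. The 0.11 M side is the cathode (reduction is favoured where [Mg²⁺] is higher).
With n = 2, E = −(0.0592/2) log([Mg²⁺]ₐₙ/[Mg²⁺]꜀ₐₜ) = −(0.0592/2) log(0.0004/0.11) = −(0.0592/2)(-2.439) = +0.072 V.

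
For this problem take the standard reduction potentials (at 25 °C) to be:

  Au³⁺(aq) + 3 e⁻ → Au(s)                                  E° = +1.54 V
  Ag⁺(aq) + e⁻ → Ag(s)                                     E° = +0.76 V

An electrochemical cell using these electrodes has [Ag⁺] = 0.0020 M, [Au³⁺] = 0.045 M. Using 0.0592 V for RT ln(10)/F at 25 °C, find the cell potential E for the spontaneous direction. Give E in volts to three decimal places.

Au³⁺/Au is the cathode (higher E°), Ag⁺/Ag the anode: E°cell = +1.54 − (+0.76) = +0.78 V, n = 3.
Overall: Au³⁺(aq) + 3 Ag(s) → Au(s) + 3 Ag⁺(aq)
Q = [Ag⁺]^3 / ([Au³⁺]); log Q = -6.750.
E = E° − (0.0592/n) log Q = +0.78 − (0.0592/3)(-6.750) = +0.913 V.

+0.913 V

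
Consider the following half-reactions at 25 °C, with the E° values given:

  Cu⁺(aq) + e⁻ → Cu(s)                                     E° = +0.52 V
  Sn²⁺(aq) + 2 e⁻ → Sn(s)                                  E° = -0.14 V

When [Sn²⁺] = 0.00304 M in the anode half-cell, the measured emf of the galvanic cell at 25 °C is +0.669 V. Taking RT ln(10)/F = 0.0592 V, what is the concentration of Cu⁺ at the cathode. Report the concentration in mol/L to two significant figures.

0.078 M

Cu⁺/Cu is the cathode, Sn²⁺/Sn the anode: E°cell = +0.66 V, n = 2.
Overall reaction: 2 Cu⁺(aq) + Sn(s) → 2 Cu(s) + Sn²⁺(aq); Q = [Sn²⁺]^1/[Cu⁺]^2.
From E = E° − (0.0592/n) log Q: log Q = (E° − E)·n/0.0592 = (+0.66 − (+0.669))·2/0.0592 = -0.3041.
So 2·log[Cu⁺] = 1·log(0.00304) − log Q = -2.5171 − (-0.3041) = -2.2130; log[Cu⁺] = -2.2130 / 2 = -1.1065; [Cu⁺] = 10^(-1.1065) ≈ 0.078 M.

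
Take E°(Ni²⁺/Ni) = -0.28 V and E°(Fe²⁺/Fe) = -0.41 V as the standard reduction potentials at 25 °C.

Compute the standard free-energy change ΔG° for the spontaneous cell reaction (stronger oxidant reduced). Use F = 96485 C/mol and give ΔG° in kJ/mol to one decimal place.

-25.1 kJ/mol

Ni²⁺/Ni (E° = -0.28 V) is the cathode; Fe²⁺/Fe (E° = -0.41 V) is the anode, so E°cell = +0.13 V.
Balancing electrons gives n = 2 (lcm of 2 and 2).
ΔG° = −nFE° = −(2)(96485)(+0.13) = -25,086 J = -25.1 kJ/mol.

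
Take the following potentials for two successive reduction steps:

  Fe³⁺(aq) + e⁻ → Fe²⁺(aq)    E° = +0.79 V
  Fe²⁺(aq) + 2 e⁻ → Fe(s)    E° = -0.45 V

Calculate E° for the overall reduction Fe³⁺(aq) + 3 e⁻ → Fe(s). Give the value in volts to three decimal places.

-0.037 V

Standard free energies of sequential steps add: ΔG°₃ = ΔG°₁ + ΔG°₂, so n₃E°₃ = n₁E°₁ + n₂E°₂.
E°₃ = (1×+0.79 + 2×-0.45) / 3 = (-0.110) / 3 = -0.037 V.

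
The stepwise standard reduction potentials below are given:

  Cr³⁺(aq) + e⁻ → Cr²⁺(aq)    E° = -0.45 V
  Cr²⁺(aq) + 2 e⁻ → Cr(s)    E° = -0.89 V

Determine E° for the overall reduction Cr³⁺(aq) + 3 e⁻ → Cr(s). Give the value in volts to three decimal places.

Since ΔG° = −nFE° is additive over sequential reductions, n₃E°₃ = n₁E°₁ + n₂E°₂.
E°₃ = (1×-0.45 + 2×-0.89) / 3 = (-2.230) / 3 = -0.743 V.

-0.743 V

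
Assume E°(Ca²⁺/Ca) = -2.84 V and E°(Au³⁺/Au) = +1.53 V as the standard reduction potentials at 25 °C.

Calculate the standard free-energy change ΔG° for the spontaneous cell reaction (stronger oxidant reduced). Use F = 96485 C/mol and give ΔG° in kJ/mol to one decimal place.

-2529.8 kJ/mol

Au³⁺/Au (E° = +1.53 V) is the cathode; Ca²⁺/Ca (E° = -2.84 V) is the anode, so E°cell = +4.37 V.
Balancing electrons gives n = 6 (lcm of 3 and 2).
ΔG° = −nFE° = −(6)(96485)(+4.37) = -2,529,837 J = -2529.8 kJ/mol.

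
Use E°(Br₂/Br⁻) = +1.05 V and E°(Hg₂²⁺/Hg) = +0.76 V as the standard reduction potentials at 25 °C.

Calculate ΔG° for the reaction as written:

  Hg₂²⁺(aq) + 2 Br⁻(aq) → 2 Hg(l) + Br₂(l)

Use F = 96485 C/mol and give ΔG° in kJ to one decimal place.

As written, Hg₂²⁺/Hg is reduced (cathode) and Br₂/Br⁻ is oxidised (anode), so E°cell = (+0.76) − (+1.05) = -0.29 V.
Balancing electrons gives n = 2.
ΔG° = −nFE° = −(2)(96485)(-0.29) = 55,961 J = +56.0 kJ.

+56.0 kJ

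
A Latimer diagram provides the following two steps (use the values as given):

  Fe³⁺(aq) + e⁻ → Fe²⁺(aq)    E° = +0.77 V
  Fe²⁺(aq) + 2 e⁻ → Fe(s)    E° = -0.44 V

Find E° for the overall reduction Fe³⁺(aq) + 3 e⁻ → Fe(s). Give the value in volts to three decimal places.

Adding the free-energy changes (−nFE°) of the two steps gives −n₃FE°₃ = −n₁FE°₁ − n₂FE°₂.
E°₃ = (1×+0.77 + 2×-0.44) / 3 = (-0.110) / 3 = -0.037 V.
Simply averaging or adding the two E° values would be wrong; the electron-weighted sum is required.

-0.037 V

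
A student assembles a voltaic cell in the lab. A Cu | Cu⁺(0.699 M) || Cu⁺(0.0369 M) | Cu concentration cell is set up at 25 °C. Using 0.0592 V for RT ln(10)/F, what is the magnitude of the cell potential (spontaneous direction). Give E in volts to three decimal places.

+0.076 V

For a concentration cell E°cell = 0. The 0.699 M side is the cathode (reduction is favoured where [Cu⁺] is higher).
With n = 1, E = −(0.0592/1) log([Cu⁺]ₐₙ/[Cu⁺]꜀ₐₜ) = −(0.0592/1) log(0.0369/0.699) = −(0.0592/1)(-1.277) = +0.076 V.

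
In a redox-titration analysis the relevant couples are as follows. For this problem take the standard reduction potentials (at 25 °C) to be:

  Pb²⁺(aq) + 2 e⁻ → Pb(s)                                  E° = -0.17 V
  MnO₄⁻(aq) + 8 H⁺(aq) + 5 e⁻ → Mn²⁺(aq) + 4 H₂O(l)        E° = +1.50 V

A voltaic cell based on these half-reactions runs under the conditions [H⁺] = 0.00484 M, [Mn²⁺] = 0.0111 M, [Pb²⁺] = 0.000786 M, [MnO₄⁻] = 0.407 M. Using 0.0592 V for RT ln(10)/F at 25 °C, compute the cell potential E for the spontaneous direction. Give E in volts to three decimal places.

MnO₄⁻/Mn²⁺ is the cathode (higher E°), Pb²⁺/Pb the anode: E°cell = +1.50 − (-0.17) = +1.67 V, n = 10.
Overall: 2 MnO₄⁻(aq) + 16 H⁺(aq) + 5 Pb(s) → 2 Mn²⁺(aq) + 8 H₂O(l) + 5 Pb²⁺(aq)
Q = [Mn²⁺]^2·[Pb²⁺]^5 / ([MnO₄⁻]^2·[H⁺]^16); log Q = 18.391.
E = E° − (0.0592/n) log Q = +1.67 − (0.0592/10)(18.391) = +1.561 V.

+1.561 V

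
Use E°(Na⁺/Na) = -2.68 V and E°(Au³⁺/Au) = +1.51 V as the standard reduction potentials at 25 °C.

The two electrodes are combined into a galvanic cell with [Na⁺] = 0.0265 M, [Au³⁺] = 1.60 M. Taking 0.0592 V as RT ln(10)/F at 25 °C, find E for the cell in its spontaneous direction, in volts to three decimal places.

Au³⁺/Au is the cathode (higher E°), Na⁺/Na the anode: E°cell = +1.51 − (-2.68) = +4.19 V, n = 3.
Overall: Au³⁺(aq) + 3 Na(s) → Au(s) + 3 Na⁺(aq)
Q = [Na⁺]^3 / ([Au³⁺]); log Q = -4.934.
E = E° − (0.0592/n) log Q = +4.19 − (0.0592/3)(-4.934) = +4.287 V.

+4.287 V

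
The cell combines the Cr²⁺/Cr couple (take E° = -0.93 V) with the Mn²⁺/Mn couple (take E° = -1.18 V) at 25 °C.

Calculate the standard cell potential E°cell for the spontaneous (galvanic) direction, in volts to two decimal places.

The Cr²⁺/Cr couple has the higher reduction potential, so it is the cathode; Mn²⁺/Mn is oxidised at the anode.
E°cell = E°(cathode) − E°(anode) = (-0.93) − (-1.18) = +0.25 V.

+0.25 V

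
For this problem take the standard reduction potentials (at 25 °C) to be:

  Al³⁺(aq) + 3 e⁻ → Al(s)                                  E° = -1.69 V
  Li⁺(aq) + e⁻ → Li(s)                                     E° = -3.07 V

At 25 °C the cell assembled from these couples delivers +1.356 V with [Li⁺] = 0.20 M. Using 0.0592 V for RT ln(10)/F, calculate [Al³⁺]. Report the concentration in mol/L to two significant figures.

Al³⁺/Al is the cathode, Li⁺/Li the anode: E°cell = +1.38 V, n = 3.
Overall reaction: Al³⁺(aq) + 3 Li(s) → Al(s) + 3 Li⁺(aq); Q = [Li⁺]^3/[Al³⁺]^1.
From E = E° − (0.0592/n) log Q: log Q = (E° − E)·n/0.0592 = (+1.38 − (+1.356))·3/0.0592 = 1.2162.
So 1·log[Al³⁺] = 3·log(0.2) − log Q = -2.0969 − (1.2162) = -3.3131; [Al³⁺] = 10^(-3.3131) ≈ 0.00049 M.

0.00049 M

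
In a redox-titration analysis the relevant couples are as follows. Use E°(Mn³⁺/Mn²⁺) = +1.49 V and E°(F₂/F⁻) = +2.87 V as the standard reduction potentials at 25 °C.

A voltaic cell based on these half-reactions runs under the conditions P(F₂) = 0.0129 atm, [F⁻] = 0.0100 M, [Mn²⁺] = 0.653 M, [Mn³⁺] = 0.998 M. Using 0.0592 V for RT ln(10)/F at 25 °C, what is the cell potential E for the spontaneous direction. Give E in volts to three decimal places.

+1.432 V

F₂/F⁻ is the cathode (higher E°), Mn³⁺/Mn²⁺ the anode: E°cell = +2.87 − (+1.49) = +1.38 V, n = 2.
Overall: F₂(g) + 2 Mn²⁺(aq) → 2 F⁻(aq) + 2 Mn³⁺(aq)
Q = [F⁻]^2·[Mn³⁺]^2 / (P(F₂)·[Mn²⁺]^2); log Q = -1.742.
E = E° − (0.0592/n) log Q = +1.38 − (0.0592/2)(-1.742) = +1.432 V.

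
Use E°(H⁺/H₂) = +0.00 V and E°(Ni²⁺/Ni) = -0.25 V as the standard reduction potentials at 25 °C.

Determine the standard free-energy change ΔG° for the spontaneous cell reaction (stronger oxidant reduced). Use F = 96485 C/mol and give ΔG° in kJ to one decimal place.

H⁺/H₂ (E° = +0.00 V) is the cathode; Ni²⁺/Ni (E° = -0.25 V) is the anode, so E°cell = +0.25 V.
Balancing electrons gives n = 2 (lcm of 2 and 2).
ΔG° = −nFE° = −(2)(96485)(+0.25) = -48,242 J = -48.2 kJ.

-48.2 kJ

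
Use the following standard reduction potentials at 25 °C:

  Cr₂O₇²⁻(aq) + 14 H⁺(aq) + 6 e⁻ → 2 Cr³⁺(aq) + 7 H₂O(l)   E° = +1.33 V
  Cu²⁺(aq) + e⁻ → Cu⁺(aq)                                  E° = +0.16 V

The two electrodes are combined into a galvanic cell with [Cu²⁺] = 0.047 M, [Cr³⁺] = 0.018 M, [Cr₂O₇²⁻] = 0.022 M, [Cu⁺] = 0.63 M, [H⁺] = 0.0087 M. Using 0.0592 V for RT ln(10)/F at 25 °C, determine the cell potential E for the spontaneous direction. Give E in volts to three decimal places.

+0.970 V

Cr₂O₇²⁻/Cr³⁺ is the cathode (higher E°), Cu²⁺/Cu⁺ the anode: E°cell = +1.33 − (+0.16) = +1.17 V, n = 6.
Overall: Cr₂O₇²⁻(aq) + 14 H⁺(aq) + 6 Cu⁺(aq) → 2 Cr³⁺(aq) + 7 H₂O(l) + 6 Cu²⁺(aq)
Q = [Cr³⁺]^2·[Cu²⁺]^6 / ([Cr₂O₇²⁻]·[H⁺]^14·[Cu⁺]^6); log Q = 20.251.
E = E° − (0.0592/n) log Q = +1.17 − (0.0592/6)(20.251) = +0.970 V.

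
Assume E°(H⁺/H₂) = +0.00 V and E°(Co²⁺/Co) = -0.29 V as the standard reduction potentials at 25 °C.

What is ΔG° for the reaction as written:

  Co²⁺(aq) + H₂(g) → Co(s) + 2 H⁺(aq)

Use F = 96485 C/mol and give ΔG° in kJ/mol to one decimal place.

+56.0 kJ/mol

As written, Co²⁺/Co is reduced (cathode) and H⁺/H₂ is oxidised (anode), so E°cell = (-0.29) − (+0.00) = -0.29 V.
Balancing electrons gives n = 2.
ΔG° = −nFE° = −(2)(96485)(-0.29) = 55,961 J = +56.0 kJ/mol.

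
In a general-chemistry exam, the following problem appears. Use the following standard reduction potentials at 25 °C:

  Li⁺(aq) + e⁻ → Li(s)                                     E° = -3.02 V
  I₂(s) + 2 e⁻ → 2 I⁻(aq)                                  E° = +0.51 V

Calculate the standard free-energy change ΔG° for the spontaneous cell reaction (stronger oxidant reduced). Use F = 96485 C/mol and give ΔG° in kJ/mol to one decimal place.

I₂/I⁻ (E° = +0.51 V) is the cathode; Li⁺/Li (E° = -3.02 V) is the anode, so E°cell = +3.53 V.
Balancing electrons gives n = 2 (lcm of 2 and 1).
ΔG° = −nFE° = −(2)(96485)(+3.53) = -681,184 J = -681.2 kJ/mol.

-681.2 kJ/mol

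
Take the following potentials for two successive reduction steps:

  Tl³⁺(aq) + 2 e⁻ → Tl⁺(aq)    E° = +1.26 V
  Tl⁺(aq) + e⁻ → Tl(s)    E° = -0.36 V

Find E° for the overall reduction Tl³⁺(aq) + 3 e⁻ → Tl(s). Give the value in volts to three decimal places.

+0.720 V

Since ΔG° = −nFE° is additive over sequential reductions, n₃E°₃ = n₁E°₁ + n₂E°₂.
E°₃ = (2×+1.26 + 1×-0.36) / 3 = (+2.160) / 3 = +0.720 V.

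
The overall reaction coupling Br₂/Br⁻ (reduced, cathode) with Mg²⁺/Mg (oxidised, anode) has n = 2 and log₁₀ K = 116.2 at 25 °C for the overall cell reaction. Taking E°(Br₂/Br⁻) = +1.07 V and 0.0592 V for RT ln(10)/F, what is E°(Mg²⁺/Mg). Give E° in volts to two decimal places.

-2.37 V

E°cell = (0.0592/n)·log K = (0.0592/2)(116.2) = +3.440 V.
Since Br₂/Br⁻ is the cathode and Mg²⁺/Mg the anode, E°cell = E°(Br₂/Br⁻) − E°(Mg²⁺/Mg).
So E°(Mg²⁺/Mg) = E°(Br₂/Br⁻) − E°cell = (+1.07) − (+3.440) = -2.37 V.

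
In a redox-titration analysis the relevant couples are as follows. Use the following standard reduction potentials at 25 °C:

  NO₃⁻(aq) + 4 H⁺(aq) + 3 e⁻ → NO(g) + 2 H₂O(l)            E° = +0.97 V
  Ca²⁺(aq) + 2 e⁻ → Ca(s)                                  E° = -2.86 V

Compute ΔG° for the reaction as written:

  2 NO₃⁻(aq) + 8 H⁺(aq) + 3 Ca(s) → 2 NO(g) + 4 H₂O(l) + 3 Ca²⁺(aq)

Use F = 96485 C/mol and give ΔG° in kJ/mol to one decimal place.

-2217.2 kJ/mol

As written, NO₃⁻/NO is reduced (cathode) and Ca²⁺/Ca is oxidised (anode), so E°cell = (+0.97) − (-2.86) = +3.83 V.
Balancing electrons gives n = 6.
ΔG° = −nFE° = −(6)(96485)(+3.83) = -2,217,225 J = -2217.2 kJ/mol.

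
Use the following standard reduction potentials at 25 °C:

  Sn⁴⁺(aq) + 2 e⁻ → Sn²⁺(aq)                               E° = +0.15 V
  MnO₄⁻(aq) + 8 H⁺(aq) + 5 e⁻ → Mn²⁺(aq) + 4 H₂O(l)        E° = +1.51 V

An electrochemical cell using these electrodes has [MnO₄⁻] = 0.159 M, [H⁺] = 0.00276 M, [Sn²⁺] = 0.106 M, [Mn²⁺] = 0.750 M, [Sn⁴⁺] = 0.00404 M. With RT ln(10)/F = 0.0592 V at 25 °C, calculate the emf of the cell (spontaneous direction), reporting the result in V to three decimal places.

MnO₄⁻/Mn²⁺ is the cathode (higher E°), Sn⁴⁺/Sn²⁺ the anode: E°cell = +1.51 − (+0.15) = +1.36 V, n = 10.
Overall: 2 MnO₄⁻(aq) + 16 H⁺(aq) + 5 Sn²⁺(aq) → 2 Mn²⁺(aq) + 8 H₂O(l) + 5 Sn⁴⁺(aq)
Q = [Mn²⁺]^2·[Sn⁴⁺]^5 / ([MnO₄⁻]^2·[H⁺]^16·[Sn²⁺]^5); log Q = 35.198.
E = E° − (0.0592/n) log Q = +1.36 − (0.0592/10)(35.198) = +1.152 V.

+1.152 V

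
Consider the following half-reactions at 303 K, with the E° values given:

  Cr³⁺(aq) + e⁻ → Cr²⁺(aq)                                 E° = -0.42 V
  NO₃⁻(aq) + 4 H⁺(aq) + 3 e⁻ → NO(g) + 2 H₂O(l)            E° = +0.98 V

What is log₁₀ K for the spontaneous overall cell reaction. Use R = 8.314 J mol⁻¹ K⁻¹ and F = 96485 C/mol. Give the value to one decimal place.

Cathode: NO₃⁻/NO; anode: Cr³⁺/Cr²⁺. E°cell = (+0.98) − (-0.42) = +1.40 V, with n = 3.
ΔG° = −nFE° = −RT ln K, so ln K = nFE°/(RT) = (3)(96485)(+1.40) / ((8.314)(303)) = 160.863.
log₁₀ K = 160.863 / ln 10 = 69.9.

69.9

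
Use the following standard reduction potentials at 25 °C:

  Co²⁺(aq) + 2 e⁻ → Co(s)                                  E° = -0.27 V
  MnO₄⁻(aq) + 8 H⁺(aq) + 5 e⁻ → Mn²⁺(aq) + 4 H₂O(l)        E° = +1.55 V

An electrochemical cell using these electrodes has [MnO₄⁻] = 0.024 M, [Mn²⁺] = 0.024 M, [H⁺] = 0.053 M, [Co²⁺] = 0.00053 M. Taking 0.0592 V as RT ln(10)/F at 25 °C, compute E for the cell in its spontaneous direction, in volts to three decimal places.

MnO₄⁻/Mn²⁺ is the cathode (higher E°), Co²⁺/Co the anode: E°cell = +1.55 − (-0.27) = +1.82 V, n = 10.
Overall: 2 MnO₄⁻(aq) + 16 H⁺(aq) + 5 Co(s) → 2 Mn²⁺(aq) + 8 H₂O(l) + 5 Co²⁺(aq)
Q = [Mn²⁺]^2·[Co²⁺]^5 / ([MnO₄⁻]^2·[H⁺]^16); log Q = 4.033.
E = E° − (0.0592/n) log Q = +1.82 − (0.0592/10)(4.033) = +1.796 V.

+1.796 V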